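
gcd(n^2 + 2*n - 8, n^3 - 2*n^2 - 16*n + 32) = n^2 + 2*n - 8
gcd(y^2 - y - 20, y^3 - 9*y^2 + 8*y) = 1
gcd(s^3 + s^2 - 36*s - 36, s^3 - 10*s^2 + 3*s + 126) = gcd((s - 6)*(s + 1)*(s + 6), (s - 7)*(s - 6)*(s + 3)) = s - 6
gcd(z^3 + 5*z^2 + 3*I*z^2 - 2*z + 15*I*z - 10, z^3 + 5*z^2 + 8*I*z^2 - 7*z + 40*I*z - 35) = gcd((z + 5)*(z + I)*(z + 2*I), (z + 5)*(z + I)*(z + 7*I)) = z^2 + z*(5 + I) + 5*I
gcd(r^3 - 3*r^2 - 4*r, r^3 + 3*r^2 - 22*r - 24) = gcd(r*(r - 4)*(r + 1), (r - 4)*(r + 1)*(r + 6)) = r^2 - 3*r - 4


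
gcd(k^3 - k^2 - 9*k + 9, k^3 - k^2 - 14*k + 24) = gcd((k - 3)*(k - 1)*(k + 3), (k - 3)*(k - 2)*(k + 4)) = k - 3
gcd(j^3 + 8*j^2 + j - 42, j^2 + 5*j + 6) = j + 3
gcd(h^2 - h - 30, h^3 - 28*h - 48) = h - 6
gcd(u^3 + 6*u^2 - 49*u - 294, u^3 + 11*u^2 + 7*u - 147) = u + 7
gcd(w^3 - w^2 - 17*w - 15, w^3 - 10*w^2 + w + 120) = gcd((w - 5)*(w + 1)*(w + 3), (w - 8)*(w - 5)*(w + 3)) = w^2 - 2*w - 15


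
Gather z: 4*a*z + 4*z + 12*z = z*(4*a + 16)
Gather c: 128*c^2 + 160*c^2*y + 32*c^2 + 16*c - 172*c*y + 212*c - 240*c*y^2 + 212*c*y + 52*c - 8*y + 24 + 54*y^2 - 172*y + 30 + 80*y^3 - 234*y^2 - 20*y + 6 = c^2*(160*y + 160) + c*(-240*y^2 + 40*y + 280) + 80*y^3 - 180*y^2 - 200*y + 60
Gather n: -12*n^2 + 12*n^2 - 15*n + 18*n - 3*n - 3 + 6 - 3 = 0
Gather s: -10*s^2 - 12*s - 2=-10*s^2 - 12*s - 2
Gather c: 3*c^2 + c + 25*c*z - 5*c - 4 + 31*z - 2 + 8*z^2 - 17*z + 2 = 3*c^2 + c*(25*z - 4) + 8*z^2 + 14*z - 4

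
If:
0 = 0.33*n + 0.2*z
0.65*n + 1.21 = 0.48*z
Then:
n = -0.84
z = 1.38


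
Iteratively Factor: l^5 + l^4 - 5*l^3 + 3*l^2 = (l - 1)*(l^4 + 2*l^3 - 3*l^2) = (l - 1)^2*(l^3 + 3*l^2) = (l - 1)^2*(l + 3)*(l^2) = l*(l - 1)^2*(l + 3)*(l)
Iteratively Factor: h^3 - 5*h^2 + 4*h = (h)*(h^2 - 5*h + 4) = h*(h - 4)*(h - 1)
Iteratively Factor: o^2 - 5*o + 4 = (o - 4)*(o - 1)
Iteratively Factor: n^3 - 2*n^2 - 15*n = (n + 3)*(n^2 - 5*n) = (n - 5)*(n + 3)*(n)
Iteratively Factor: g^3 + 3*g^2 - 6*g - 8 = (g - 2)*(g^2 + 5*g + 4) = (g - 2)*(g + 1)*(g + 4)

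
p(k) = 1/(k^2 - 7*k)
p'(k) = (7 - 2*k)/(k^2 - 7*k)^2 = (7 - 2*k)/(k^2*(k - 7)^2)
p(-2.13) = 0.05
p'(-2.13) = 0.03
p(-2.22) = 0.05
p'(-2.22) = 0.03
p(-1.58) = 0.07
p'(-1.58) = 0.06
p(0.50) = -0.31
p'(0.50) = 0.57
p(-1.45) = 0.08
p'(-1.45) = 0.07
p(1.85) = -0.10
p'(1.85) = 0.04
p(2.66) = -0.09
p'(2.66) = 0.01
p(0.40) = -0.38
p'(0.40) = 0.89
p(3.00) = -0.08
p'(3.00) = 0.01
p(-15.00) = 0.00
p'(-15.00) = 0.00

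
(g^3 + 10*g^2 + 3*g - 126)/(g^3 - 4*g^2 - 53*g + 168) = (g + 6)/(g - 8)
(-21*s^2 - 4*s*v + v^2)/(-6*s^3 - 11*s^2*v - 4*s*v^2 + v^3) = (21*s^2 + 4*s*v - v^2)/(6*s^3 + 11*s^2*v + 4*s*v^2 - v^3)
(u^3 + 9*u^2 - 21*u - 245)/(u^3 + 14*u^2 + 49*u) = (u - 5)/u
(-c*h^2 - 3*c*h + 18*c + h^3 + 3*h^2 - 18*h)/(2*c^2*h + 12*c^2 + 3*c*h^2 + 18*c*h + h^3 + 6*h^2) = (-c*h + 3*c + h^2 - 3*h)/(2*c^2 + 3*c*h + h^2)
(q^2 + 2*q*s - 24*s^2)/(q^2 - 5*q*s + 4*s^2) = (q + 6*s)/(q - s)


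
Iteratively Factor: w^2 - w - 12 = (w - 4)*(w + 3)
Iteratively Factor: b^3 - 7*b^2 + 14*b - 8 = (b - 4)*(b^2 - 3*b + 2) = (b - 4)*(b - 2)*(b - 1)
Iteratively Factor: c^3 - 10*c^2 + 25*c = (c - 5)*(c^2 - 5*c) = (c - 5)^2*(c)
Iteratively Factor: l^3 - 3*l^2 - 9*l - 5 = (l + 1)*(l^2 - 4*l - 5) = (l + 1)^2*(l - 5)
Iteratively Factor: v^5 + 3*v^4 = (v + 3)*(v^4) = v*(v + 3)*(v^3) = v^2*(v + 3)*(v^2) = v^3*(v + 3)*(v)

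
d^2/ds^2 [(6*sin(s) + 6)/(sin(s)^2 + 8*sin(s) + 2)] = 6*(-sin(s)^5 + 4*sin(s)^4 - 10*sin(s)^3 - 34*sin(s)^2 + 48*sin(s) + 92)/(sin(s)^2 + 8*sin(s) + 2)^3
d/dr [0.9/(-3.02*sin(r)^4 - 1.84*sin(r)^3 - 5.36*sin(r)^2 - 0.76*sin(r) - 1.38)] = (10.872*sin(r)^3 + 4.968*sin(r)^2 + 9.648*sin(r) + 0.684)*cos(r)/(3.02*sin(r)^4 + 1.84*sin(r)^3 + 5.36*sin(r)^2 + 0.76*sin(r) + 1.38)^2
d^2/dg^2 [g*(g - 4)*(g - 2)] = 6*g - 12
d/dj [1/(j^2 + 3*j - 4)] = (-2*j - 3)/(j^2 + 3*j - 4)^2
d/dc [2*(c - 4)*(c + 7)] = 4*c + 6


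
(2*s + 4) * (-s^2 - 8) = -2*s^3 - 4*s^2 - 16*s - 32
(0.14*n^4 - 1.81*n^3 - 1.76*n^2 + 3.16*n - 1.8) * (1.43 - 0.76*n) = -0.1064*n^5 + 1.5758*n^4 - 1.2507*n^3 - 4.9184*n^2 + 5.8868*n - 2.574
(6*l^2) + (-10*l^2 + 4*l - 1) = -4*l^2 + 4*l - 1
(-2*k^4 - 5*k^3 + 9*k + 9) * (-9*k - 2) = 18*k^5 + 49*k^4 + 10*k^3 - 81*k^2 - 99*k - 18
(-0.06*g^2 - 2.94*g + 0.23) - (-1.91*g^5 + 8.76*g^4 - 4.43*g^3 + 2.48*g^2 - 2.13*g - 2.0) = 1.91*g^5 - 8.76*g^4 + 4.43*g^3 - 2.54*g^2 - 0.81*g + 2.23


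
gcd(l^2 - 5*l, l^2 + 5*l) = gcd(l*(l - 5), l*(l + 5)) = l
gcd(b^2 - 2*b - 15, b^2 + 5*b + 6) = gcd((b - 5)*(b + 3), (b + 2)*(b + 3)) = b + 3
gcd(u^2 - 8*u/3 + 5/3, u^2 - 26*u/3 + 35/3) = u - 5/3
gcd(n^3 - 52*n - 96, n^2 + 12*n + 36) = n + 6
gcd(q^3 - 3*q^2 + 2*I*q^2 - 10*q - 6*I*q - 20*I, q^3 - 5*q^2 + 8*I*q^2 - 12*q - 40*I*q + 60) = q^2 + q*(-5 + 2*I) - 10*I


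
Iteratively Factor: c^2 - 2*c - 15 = (c - 5)*(c + 3)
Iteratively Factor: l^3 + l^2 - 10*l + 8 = (l - 2)*(l^2 + 3*l - 4) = (l - 2)*(l + 4)*(l - 1)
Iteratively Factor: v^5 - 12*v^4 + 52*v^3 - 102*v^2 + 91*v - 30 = (v - 1)*(v^4 - 11*v^3 + 41*v^2 - 61*v + 30) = (v - 1)^2*(v^3 - 10*v^2 + 31*v - 30) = (v - 3)*(v - 1)^2*(v^2 - 7*v + 10) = (v - 3)*(v - 2)*(v - 1)^2*(v - 5)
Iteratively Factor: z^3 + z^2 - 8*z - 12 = (z - 3)*(z^2 + 4*z + 4) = (z - 3)*(z + 2)*(z + 2)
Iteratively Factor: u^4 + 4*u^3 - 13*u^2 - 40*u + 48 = (u - 1)*(u^3 + 5*u^2 - 8*u - 48) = (u - 1)*(u + 4)*(u^2 + u - 12) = (u - 3)*(u - 1)*(u + 4)*(u + 4)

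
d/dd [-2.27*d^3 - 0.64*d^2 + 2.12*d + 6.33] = -6.81*d^2 - 1.28*d + 2.12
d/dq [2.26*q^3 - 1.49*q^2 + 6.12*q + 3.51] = 6.78*q^2 - 2.98*q + 6.12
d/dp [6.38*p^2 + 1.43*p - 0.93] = 12.76*p + 1.43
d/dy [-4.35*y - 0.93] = -4.35000000000000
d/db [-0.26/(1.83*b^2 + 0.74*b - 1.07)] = (0.9516*b + 0.1924)/(1.83*b^2 + 0.74*b - 1.07)^2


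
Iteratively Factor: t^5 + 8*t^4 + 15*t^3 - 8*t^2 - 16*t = (t + 1)*(t^4 + 7*t^3 + 8*t^2 - 16*t) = (t + 1)*(t + 4)*(t^3 + 3*t^2 - 4*t) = (t - 1)*(t + 1)*(t + 4)*(t^2 + 4*t) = (t - 1)*(t + 1)*(t + 4)^2*(t)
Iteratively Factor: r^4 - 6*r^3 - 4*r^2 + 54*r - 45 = (r - 3)*(r^3 - 3*r^2 - 13*r + 15) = (r - 3)*(r - 1)*(r^2 - 2*r - 15) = (r - 3)*(r - 1)*(r + 3)*(r - 5)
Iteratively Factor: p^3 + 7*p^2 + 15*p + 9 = (p + 1)*(p^2 + 6*p + 9) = (p + 1)*(p + 3)*(p + 3)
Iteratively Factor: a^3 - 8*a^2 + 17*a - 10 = (a - 5)*(a^2 - 3*a + 2) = (a - 5)*(a - 1)*(a - 2)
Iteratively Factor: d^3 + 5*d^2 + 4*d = (d)*(d^2 + 5*d + 4) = d*(d + 4)*(d + 1)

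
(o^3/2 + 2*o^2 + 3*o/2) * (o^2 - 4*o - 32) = o^5/2 - 45*o^3/2 - 70*o^2 - 48*o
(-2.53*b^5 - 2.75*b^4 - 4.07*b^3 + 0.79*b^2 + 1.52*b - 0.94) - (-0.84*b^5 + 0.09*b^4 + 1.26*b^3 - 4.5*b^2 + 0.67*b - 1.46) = -1.69*b^5 - 2.84*b^4 - 5.33*b^3 + 5.29*b^2 + 0.85*b + 0.52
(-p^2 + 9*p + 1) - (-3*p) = -p^2 + 12*p + 1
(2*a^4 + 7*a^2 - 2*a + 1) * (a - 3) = 2*a^5 - 6*a^4 + 7*a^3 - 23*a^2 + 7*a - 3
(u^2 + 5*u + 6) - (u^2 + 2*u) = 3*u + 6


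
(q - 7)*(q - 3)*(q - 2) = q^3 - 12*q^2 + 41*q - 42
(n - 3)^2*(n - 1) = n^3 - 7*n^2 + 15*n - 9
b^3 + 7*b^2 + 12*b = b*(b + 3)*(b + 4)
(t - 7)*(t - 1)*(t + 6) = t^3 - 2*t^2 - 41*t + 42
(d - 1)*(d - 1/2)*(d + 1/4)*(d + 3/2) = d^4 + d^3/4 - 7*d^2/4 + 5*d/16 + 3/16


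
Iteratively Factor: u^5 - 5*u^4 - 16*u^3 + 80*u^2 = (u - 5)*(u^4 - 16*u^2) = u*(u - 5)*(u^3 - 16*u) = u*(u - 5)*(u - 4)*(u^2 + 4*u) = u*(u - 5)*(u - 4)*(u + 4)*(u)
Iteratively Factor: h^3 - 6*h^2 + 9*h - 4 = (h - 1)*(h^2 - 5*h + 4) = (h - 4)*(h - 1)*(h - 1)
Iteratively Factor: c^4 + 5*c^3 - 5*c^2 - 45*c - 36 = (c + 4)*(c^3 + c^2 - 9*c - 9) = (c - 3)*(c + 4)*(c^2 + 4*c + 3) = (c - 3)*(c + 1)*(c + 4)*(c + 3)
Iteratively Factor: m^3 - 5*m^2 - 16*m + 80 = (m + 4)*(m^2 - 9*m + 20) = (m - 4)*(m + 4)*(m - 5)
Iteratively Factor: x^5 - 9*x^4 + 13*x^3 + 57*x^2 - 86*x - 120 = (x - 5)*(x^4 - 4*x^3 - 7*x^2 + 22*x + 24) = (x - 5)*(x + 1)*(x^3 - 5*x^2 - 2*x + 24) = (x - 5)*(x - 3)*(x + 1)*(x^2 - 2*x - 8) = (x - 5)*(x - 3)*(x + 1)*(x + 2)*(x - 4)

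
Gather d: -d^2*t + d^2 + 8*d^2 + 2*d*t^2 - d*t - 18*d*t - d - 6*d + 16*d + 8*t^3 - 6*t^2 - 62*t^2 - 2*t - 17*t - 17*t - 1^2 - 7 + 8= d^2*(9 - t) + d*(2*t^2 - 19*t + 9) + 8*t^3 - 68*t^2 - 36*t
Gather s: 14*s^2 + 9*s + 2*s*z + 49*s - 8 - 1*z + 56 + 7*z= 14*s^2 + s*(2*z + 58) + 6*z + 48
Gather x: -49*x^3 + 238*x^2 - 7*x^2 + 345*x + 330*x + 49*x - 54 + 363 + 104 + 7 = -49*x^3 + 231*x^2 + 724*x + 420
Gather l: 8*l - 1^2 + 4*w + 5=8*l + 4*w + 4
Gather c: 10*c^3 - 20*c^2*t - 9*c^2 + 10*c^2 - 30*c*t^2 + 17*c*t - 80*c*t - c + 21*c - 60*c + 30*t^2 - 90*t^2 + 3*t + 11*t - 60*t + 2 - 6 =10*c^3 + c^2*(1 - 20*t) + c*(-30*t^2 - 63*t - 40) - 60*t^2 - 46*t - 4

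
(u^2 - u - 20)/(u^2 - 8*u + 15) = (u + 4)/(u - 3)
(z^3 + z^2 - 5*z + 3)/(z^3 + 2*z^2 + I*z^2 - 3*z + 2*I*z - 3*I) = (z - 1)/(z + I)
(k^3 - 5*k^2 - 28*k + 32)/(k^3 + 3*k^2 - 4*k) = (k - 8)/k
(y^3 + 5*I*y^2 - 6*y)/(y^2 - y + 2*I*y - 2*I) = y*(y + 3*I)/(y - 1)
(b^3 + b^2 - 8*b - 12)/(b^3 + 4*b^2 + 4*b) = (b - 3)/b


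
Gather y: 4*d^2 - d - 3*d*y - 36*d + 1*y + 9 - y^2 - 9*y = 4*d^2 - 37*d - y^2 + y*(-3*d - 8) + 9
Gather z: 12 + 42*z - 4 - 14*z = 28*z + 8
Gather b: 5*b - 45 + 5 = 5*b - 40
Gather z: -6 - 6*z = -6*z - 6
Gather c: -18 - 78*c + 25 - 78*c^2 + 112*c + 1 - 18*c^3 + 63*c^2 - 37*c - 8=-18*c^3 - 15*c^2 - 3*c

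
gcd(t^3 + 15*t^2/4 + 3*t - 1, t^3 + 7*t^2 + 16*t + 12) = t^2 + 4*t + 4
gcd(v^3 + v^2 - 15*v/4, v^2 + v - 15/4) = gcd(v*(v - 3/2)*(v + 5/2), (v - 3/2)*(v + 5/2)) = v^2 + v - 15/4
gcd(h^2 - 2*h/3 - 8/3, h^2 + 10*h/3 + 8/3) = h + 4/3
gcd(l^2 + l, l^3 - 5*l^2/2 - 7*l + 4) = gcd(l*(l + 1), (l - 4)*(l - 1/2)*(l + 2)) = 1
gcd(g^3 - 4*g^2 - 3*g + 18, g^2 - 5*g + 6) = g - 3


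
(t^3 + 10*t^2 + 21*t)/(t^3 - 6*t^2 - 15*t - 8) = t*(t^2 + 10*t + 21)/(t^3 - 6*t^2 - 15*t - 8)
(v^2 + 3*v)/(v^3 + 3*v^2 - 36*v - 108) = v/(v^2 - 36)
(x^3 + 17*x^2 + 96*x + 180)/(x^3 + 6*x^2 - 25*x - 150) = (x + 6)/(x - 5)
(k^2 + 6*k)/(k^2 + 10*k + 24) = k/(k + 4)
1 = 1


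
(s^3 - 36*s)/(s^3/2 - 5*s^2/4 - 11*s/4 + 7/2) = 4*s*(s^2 - 36)/(2*s^3 - 5*s^2 - 11*s + 14)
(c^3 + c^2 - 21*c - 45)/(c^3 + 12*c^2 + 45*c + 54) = (c - 5)/(c + 6)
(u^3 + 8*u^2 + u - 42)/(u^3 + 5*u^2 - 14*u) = (u + 3)/u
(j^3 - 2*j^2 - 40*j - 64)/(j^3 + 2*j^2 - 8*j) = (j^2 - 6*j - 16)/(j*(j - 2))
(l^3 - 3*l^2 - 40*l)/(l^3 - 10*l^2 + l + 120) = l*(l + 5)/(l^2 - 2*l - 15)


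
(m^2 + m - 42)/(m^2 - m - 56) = (m - 6)/(m - 8)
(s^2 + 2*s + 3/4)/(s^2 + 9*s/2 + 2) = (s + 3/2)/(s + 4)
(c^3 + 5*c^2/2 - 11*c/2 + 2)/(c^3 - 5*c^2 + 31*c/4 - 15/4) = 2*(2*c^2 + 7*c - 4)/(4*c^2 - 16*c + 15)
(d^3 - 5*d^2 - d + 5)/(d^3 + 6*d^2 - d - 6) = (d - 5)/(d + 6)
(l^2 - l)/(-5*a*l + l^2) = (1 - l)/(5*a - l)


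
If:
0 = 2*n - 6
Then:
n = 3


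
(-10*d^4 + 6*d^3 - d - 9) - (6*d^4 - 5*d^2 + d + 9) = -16*d^4 + 6*d^3 + 5*d^2 - 2*d - 18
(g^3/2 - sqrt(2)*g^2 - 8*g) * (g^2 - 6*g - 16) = g^5/2 - 3*g^4 - sqrt(2)*g^4 - 16*g^3 + 6*sqrt(2)*g^3 + 16*sqrt(2)*g^2 + 48*g^2 + 128*g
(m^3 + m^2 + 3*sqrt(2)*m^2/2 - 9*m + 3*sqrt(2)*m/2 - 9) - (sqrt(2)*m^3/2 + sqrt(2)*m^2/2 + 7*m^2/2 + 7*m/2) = -sqrt(2)*m^3/2 + m^3 - 5*m^2/2 + sqrt(2)*m^2 - 25*m/2 + 3*sqrt(2)*m/2 - 9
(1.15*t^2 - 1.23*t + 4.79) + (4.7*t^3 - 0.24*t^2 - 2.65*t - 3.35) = 4.7*t^3 + 0.91*t^2 - 3.88*t + 1.44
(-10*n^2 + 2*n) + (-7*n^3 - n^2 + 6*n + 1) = -7*n^3 - 11*n^2 + 8*n + 1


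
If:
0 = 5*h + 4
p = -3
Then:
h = -4/5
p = -3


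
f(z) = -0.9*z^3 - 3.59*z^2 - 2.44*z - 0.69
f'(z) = -2.7*z^2 - 7.18*z - 2.44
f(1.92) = -24.98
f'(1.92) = -26.18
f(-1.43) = -1.91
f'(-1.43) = 2.31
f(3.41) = -86.44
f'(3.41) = -58.32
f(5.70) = -297.91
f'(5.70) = -131.09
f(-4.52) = 20.10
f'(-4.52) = -25.15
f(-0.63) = -0.35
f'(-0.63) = 1.01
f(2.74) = -52.84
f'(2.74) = -42.38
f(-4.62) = 22.71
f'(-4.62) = -26.90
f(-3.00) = -1.38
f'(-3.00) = -5.20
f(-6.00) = 79.11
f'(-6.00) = -56.56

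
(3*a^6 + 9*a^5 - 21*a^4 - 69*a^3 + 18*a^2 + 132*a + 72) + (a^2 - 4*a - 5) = 3*a^6 + 9*a^5 - 21*a^4 - 69*a^3 + 19*a^2 + 128*a + 67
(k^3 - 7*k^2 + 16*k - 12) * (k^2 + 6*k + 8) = k^5 - k^4 - 18*k^3 + 28*k^2 + 56*k - 96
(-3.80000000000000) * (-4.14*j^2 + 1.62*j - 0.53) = 15.732*j^2 - 6.156*j + 2.014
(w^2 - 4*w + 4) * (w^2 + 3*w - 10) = w^4 - w^3 - 18*w^2 + 52*w - 40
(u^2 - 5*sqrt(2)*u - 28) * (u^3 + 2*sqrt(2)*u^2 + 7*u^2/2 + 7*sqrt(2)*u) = u^5 - 3*sqrt(2)*u^4 + 7*u^4/2 - 48*u^3 - 21*sqrt(2)*u^3/2 - 168*u^2 - 56*sqrt(2)*u^2 - 196*sqrt(2)*u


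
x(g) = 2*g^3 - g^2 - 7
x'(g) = 6*g^2 - 2*g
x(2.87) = 32.04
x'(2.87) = 43.68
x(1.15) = -5.28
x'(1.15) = 5.64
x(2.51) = 18.33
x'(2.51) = 32.78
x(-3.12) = -77.48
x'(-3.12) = 64.65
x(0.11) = -7.01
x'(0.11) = -0.15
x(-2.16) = -31.82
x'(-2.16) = 32.31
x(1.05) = -5.79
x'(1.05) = 4.52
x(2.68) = 24.32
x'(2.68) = 37.73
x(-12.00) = -3607.00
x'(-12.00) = 888.00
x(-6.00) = -475.00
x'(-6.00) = 228.00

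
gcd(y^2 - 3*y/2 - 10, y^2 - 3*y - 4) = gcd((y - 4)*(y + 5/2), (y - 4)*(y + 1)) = y - 4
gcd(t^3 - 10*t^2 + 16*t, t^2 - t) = t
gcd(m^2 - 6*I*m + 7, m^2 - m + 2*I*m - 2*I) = 1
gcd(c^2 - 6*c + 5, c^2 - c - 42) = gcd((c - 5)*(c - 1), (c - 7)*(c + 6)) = 1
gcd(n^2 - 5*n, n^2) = n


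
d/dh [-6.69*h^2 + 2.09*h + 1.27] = 2.09 - 13.38*h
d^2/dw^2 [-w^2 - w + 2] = -2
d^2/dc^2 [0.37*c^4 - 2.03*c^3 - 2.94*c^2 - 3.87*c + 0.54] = 4.44*c^2 - 12.18*c - 5.88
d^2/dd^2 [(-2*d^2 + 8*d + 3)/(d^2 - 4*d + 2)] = 14*(3*d^2 - 12*d + 14)/(d^6 - 12*d^5 + 54*d^4 - 112*d^3 + 108*d^2 - 48*d + 8)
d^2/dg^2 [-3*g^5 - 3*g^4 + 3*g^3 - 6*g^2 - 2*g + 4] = -60*g^3 - 36*g^2 + 18*g - 12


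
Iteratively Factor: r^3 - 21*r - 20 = (r + 4)*(r^2 - 4*r - 5) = (r + 1)*(r + 4)*(r - 5)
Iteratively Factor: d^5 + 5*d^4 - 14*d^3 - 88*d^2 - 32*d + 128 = (d - 1)*(d^4 + 6*d^3 - 8*d^2 - 96*d - 128) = (d - 1)*(d + 2)*(d^3 + 4*d^2 - 16*d - 64) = (d - 4)*(d - 1)*(d + 2)*(d^2 + 8*d + 16) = (d - 4)*(d - 1)*(d + 2)*(d + 4)*(d + 4)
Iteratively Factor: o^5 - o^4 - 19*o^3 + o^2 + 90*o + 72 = (o + 2)*(o^4 - 3*o^3 - 13*o^2 + 27*o + 36) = (o - 3)*(o + 2)*(o^3 - 13*o - 12) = (o - 3)*(o + 2)*(o + 3)*(o^2 - 3*o - 4) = (o - 3)*(o + 1)*(o + 2)*(o + 3)*(o - 4)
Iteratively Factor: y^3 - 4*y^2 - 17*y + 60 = (y + 4)*(y^2 - 8*y + 15) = (y - 5)*(y + 4)*(y - 3)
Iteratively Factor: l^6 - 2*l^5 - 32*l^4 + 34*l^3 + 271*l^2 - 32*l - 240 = (l + 1)*(l^5 - 3*l^4 - 29*l^3 + 63*l^2 + 208*l - 240) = (l - 4)*(l + 1)*(l^4 + l^3 - 25*l^2 - 37*l + 60) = (l - 4)*(l + 1)*(l + 4)*(l^3 - 3*l^2 - 13*l + 15) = (l - 5)*(l - 4)*(l + 1)*(l + 4)*(l^2 + 2*l - 3) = (l - 5)*(l - 4)*(l + 1)*(l + 3)*(l + 4)*(l - 1)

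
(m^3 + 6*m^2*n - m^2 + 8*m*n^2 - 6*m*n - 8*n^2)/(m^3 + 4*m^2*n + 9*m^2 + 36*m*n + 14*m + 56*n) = (m^2 + 2*m*n - m - 2*n)/(m^2 + 9*m + 14)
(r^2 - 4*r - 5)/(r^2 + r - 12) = (r^2 - 4*r - 5)/(r^2 + r - 12)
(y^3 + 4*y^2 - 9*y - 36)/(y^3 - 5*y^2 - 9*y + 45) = (y + 4)/(y - 5)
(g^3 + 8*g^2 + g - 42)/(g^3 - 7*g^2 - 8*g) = (-g^3 - 8*g^2 - g + 42)/(g*(-g^2 + 7*g + 8))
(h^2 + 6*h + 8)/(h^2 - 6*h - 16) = (h + 4)/(h - 8)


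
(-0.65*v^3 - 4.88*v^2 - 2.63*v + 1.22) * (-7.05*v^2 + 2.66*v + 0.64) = 4.5825*v^5 + 32.675*v^4 + 5.1447*v^3 - 18.72*v^2 + 1.562*v + 0.7808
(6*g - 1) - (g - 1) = 5*g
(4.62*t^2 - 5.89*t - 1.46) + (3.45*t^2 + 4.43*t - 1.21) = 8.07*t^2 - 1.46*t - 2.67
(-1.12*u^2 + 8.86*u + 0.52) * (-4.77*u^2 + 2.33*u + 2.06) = 5.3424*u^4 - 44.8718*u^3 + 15.8562*u^2 + 19.4632*u + 1.0712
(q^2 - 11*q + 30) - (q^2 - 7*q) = 30 - 4*q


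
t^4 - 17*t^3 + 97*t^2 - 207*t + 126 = (t - 7)*(t - 6)*(t - 3)*(t - 1)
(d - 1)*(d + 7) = d^2 + 6*d - 7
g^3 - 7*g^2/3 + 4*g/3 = g*(g - 4/3)*(g - 1)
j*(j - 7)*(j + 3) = j^3 - 4*j^2 - 21*j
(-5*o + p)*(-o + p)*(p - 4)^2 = 5*o^2*p^2 - 40*o^2*p + 80*o^2 - 6*o*p^3 + 48*o*p^2 - 96*o*p + p^4 - 8*p^3 + 16*p^2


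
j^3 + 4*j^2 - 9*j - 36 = (j - 3)*(j + 3)*(j + 4)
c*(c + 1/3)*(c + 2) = c^3 + 7*c^2/3 + 2*c/3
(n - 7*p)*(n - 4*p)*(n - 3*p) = n^3 - 14*n^2*p + 61*n*p^2 - 84*p^3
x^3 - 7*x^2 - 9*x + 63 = (x - 7)*(x - 3)*(x + 3)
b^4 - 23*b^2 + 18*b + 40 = (b - 4)*(b - 2)*(b + 1)*(b + 5)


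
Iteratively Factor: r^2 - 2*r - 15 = (r + 3)*(r - 5)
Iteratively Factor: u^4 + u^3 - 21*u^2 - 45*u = (u + 3)*(u^3 - 2*u^2 - 15*u) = (u + 3)^2*(u^2 - 5*u) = (u - 5)*(u + 3)^2*(u)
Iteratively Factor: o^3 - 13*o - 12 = (o + 3)*(o^2 - 3*o - 4) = (o - 4)*(o + 3)*(o + 1)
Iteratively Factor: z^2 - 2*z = (z)*(z - 2)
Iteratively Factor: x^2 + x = (x)*(x + 1)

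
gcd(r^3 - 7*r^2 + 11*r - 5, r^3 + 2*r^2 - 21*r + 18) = r - 1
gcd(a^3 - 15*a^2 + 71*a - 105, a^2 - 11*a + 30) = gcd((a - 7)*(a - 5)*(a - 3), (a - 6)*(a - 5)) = a - 5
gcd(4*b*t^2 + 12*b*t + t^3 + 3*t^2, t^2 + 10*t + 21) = t + 3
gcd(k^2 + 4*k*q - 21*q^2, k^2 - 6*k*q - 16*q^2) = 1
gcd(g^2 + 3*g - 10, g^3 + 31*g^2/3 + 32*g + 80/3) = g + 5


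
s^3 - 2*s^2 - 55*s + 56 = (s - 8)*(s - 1)*(s + 7)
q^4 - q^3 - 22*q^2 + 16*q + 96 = (q - 4)*(q - 3)*(q + 2)*(q + 4)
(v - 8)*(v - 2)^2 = v^3 - 12*v^2 + 36*v - 32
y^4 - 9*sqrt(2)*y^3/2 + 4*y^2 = y^2*(y - 4*sqrt(2))*(y - sqrt(2)/2)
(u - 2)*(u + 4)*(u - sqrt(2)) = u^3 - sqrt(2)*u^2 + 2*u^2 - 8*u - 2*sqrt(2)*u + 8*sqrt(2)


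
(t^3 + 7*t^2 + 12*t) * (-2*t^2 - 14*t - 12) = -2*t^5 - 28*t^4 - 134*t^3 - 252*t^2 - 144*t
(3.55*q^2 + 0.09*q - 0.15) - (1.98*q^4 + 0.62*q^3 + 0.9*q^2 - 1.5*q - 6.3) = -1.98*q^4 - 0.62*q^3 + 2.65*q^2 + 1.59*q + 6.15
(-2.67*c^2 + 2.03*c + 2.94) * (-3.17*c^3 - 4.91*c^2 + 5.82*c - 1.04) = 8.4639*c^5 + 6.6746*c^4 - 34.8265*c^3 + 0.155999999999999*c^2 + 14.9996*c - 3.0576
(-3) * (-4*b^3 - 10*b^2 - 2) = 12*b^3 + 30*b^2 + 6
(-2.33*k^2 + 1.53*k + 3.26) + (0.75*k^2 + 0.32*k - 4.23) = -1.58*k^2 + 1.85*k - 0.970000000000001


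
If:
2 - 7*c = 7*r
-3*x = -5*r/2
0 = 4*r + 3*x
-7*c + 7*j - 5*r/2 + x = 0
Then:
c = 2/7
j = 2/7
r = 0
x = 0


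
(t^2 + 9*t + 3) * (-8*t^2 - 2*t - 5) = -8*t^4 - 74*t^3 - 47*t^2 - 51*t - 15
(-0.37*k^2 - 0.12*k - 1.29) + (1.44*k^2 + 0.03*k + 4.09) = 1.07*k^2 - 0.09*k + 2.8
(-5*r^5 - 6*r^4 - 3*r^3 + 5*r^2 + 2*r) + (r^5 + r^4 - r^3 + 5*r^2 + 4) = -4*r^5 - 5*r^4 - 4*r^3 + 10*r^2 + 2*r + 4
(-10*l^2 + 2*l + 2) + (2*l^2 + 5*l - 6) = -8*l^2 + 7*l - 4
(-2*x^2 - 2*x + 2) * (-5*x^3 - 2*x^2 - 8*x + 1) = 10*x^5 + 14*x^4 + 10*x^3 + 10*x^2 - 18*x + 2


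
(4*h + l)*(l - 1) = 4*h*l - 4*h + l^2 - l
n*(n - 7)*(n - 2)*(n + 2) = n^4 - 7*n^3 - 4*n^2 + 28*n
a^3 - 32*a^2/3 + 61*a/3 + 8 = (a - 8)*(a - 3)*(a + 1/3)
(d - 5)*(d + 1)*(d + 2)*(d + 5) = d^4 + 3*d^3 - 23*d^2 - 75*d - 50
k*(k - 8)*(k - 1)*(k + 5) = k^4 - 4*k^3 - 37*k^2 + 40*k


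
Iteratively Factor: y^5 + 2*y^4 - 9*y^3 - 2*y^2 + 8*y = (y + 4)*(y^4 - 2*y^3 - y^2 + 2*y) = (y - 1)*(y + 4)*(y^3 - y^2 - 2*y) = (y - 2)*(y - 1)*(y + 4)*(y^2 + y) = y*(y - 2)*(y - 1)*(y + 4)*(y + 1)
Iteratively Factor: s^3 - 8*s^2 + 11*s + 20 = (s - 4)*(s^2 - 4*s - 5) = (s - 5)*(s - 4)*(s + 1)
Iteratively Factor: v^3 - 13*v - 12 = (v + 1)*(v^2 - v - 12) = (v + 1)*(v + 3)*(v - 4)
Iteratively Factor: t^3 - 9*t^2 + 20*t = (t - 4)*(t^2 - 5*t) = (t - 5)*(t - 4)*(t)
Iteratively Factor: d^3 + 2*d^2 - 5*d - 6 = (d + 1)*(d^2 + d - 6) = (d + 1)*(d + 3)*(d - 2)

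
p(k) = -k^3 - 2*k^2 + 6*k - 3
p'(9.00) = -273.00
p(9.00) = -840.00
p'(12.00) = -474.00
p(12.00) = -1947.00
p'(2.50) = -22.75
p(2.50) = -16.12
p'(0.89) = 0.06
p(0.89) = 0.05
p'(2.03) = -14.48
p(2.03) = -7.43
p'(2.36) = -20.15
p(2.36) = -13.12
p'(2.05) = -14.81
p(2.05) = -7.72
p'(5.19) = -95.57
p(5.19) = -165.53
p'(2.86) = -29.98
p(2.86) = -25.59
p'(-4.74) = -42.44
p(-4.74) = 30.12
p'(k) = -3*k^2 - 4*k + 6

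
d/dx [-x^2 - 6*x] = -2*x - 6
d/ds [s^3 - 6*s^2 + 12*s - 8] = 3*s^2 - 12*s + 12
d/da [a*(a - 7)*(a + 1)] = 3*a^2 - 12*a - 7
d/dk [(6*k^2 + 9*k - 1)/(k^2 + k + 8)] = (-3*k^2 + 98*k + 73)/(k^4 + 2*k^3 + 17*k^2 + 16*k + 64)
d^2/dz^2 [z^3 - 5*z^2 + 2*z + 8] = 6*z - 10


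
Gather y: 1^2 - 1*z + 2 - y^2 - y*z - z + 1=-y^2 - y*z - 2*z + 4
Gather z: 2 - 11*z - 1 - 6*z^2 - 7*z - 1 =-6*z^2 - 18*z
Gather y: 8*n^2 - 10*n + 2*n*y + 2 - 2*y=8*n^2 - 10*n + y*(2*n - 2) + 2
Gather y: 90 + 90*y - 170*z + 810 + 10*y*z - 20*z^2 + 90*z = y*(10*z + 90) - 20*z^2 - 80*z + 900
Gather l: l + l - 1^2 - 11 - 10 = 2*l - 22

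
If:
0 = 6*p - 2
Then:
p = 1/3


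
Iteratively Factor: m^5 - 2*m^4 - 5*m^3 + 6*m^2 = (m)*(m^4 - 2*m^3 - 5*m^2 + 6*m) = m*(m - 1)*(m^3 - m^2 - 6*m) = m*(m - 1)*(m + 2)*(m^2 - 3*m) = m^2*(m - 1)*(m + 2)*(m - 3)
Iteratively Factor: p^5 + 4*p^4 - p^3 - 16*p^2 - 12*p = (p + 1)*(p^4 + 3*p^3 - 4*p^2 - 12*p) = (p - 2)*(p + 1)*(p^3 + 5*p^2 + 6*p) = (p - 2)*(p + 1)*(p + 3)*(p^2 + 2*p) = p*(p - 2)*(p + 1)*(p + 3)*(p + 2)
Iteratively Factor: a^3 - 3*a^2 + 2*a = (a - 2)*(a^2 - a) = a*(a - 2)*(a - 1)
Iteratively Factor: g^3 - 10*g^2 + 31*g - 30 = (g - 5)*(g^2 - 5*g + 6) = (g - 5)*(g - 2)*(g - 3)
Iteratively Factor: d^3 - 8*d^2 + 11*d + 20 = (d - 5)*(d^2 - 3*d - 4) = (d - 5)*(d + 1)*(d - 4)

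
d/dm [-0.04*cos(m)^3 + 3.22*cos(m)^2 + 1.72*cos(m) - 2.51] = (0.12*cos(m)^2 - 6.44*cos(m) - 1.72)*sin(m)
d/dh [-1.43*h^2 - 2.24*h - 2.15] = -2.86*h - 2.24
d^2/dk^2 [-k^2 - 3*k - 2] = -2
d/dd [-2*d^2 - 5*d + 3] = -4*d - 5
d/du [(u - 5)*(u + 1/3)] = 2*u - 14/3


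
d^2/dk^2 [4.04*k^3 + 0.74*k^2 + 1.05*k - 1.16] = 24.24*k + 1.48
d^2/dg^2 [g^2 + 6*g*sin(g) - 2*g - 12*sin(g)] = -6*g*sin(g) + 12*sqrt(2)*sin(g + pi/4) + 2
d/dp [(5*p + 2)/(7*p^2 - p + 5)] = (35*p^2 - 5*p - (5*p + 2)*(14*p - 1) + 25)/(7*p^2 - p + 5)^2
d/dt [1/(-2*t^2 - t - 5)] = (4*t + 1)/(2*t^2 + t + 5)^2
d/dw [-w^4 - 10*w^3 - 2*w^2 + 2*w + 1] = -4*w^3 - 30*w^2 - 4*w + 2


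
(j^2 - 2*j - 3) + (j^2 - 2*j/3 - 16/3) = 2*j^2 - 8*j/3 - 25/3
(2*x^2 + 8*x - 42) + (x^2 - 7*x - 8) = 3*x^2 + x - 50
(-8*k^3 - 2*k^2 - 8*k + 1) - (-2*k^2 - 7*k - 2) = -8*k^3 - k + 3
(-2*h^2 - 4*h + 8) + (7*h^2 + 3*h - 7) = 5*h^2 - h + 1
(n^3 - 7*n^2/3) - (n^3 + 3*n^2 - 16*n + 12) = -16*n^2/3 + 16*n - 12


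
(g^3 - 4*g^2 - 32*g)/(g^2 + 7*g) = (g^2 - 4*g - 32)/(g + 7)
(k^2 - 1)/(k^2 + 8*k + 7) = (k - 1)/(k + 7)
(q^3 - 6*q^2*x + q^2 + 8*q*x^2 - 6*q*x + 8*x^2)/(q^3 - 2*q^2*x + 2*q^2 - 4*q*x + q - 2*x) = (q - 4*x)/(q + 1)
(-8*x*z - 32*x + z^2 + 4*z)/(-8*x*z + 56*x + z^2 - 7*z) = (z + 4)/(z - 7)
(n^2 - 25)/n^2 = 1 - 25/n^2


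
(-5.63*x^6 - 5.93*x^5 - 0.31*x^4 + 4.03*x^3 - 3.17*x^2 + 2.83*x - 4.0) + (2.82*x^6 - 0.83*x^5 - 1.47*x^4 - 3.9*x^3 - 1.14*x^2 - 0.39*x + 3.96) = -2.81*x^6 - 6.76*x^5 - 1.78*x^4 + 0.13*x^3 - 4.31*x^2 + 2.44*x - 0.04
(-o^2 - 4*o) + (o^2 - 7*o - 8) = -11*o - 8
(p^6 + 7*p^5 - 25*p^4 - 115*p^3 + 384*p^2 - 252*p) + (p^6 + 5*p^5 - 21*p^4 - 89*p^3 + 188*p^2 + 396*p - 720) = 2*p^6 + 12*p^5 - 46*p^4 - 204*p^3 + 572*p^2 + 144*p - 720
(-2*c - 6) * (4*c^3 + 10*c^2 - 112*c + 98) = -8*c^4 - 44*c^3 + 164*c^2 + 476*c - 588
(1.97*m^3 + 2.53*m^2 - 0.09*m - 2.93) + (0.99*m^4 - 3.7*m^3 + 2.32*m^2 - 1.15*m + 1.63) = 0.99*m^4 - 1.73*m^3 + 4.85*m^2 - 1.24*m - 1.3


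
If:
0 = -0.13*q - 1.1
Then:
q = -8.46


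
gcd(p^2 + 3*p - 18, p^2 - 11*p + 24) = p - 3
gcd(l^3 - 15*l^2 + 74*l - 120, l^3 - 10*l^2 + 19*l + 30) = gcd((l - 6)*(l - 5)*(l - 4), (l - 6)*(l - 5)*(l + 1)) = l^2 - 11*l + 30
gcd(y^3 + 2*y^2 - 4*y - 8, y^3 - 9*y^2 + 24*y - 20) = y - 2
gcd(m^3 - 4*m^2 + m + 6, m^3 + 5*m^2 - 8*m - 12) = m^2 - m - 2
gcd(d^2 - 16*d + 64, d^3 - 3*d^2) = 1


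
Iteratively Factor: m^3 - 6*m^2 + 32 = (m - 4)*(m^2 - 2*m - 8) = (m - 4)^2*(m + 2)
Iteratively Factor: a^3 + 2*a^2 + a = (a + 1)*(a^2 + a) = (a + 1)^2*(a)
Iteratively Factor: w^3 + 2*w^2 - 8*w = (w - 2)*(w^2 + 4*w) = w*(w - 2)*(w + 4)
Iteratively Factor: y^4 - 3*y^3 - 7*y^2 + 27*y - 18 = (y + 3)*(y^3 - 6*y^2 + 11*y - 6) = (y - 3)*(y + 3)*(y^2 - 3*y + 2) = (y - 3)*(y - 1)*(y + 3)*(y - 2)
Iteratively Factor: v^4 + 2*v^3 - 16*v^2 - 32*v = (v + 4)*(v^3 - 2*v^2 - 8*v) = v*(v + 4)*(v^2 - 2*v - 8) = v*(v - 4)*(v + 4)*(v + 2)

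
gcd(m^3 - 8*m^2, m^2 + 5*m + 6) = 1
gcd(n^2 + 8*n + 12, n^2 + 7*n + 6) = n + 6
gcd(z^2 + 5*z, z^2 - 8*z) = z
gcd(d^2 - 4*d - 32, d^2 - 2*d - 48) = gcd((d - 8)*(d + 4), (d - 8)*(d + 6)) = d - 8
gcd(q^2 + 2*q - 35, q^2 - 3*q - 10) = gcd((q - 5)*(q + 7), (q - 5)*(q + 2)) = q - 5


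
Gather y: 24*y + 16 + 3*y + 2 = 27*y + 18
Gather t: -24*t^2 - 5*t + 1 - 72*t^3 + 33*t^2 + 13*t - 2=-72*t^3 + 9*t^2 + 8*t - 1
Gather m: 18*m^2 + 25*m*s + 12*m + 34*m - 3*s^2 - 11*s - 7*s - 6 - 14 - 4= 18*m^2 + m*(25*s + 46) - 3*s^2 - 18*s - 24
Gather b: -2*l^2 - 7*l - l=-2*l^2 - 8*l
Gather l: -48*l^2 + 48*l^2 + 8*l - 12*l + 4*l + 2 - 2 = 0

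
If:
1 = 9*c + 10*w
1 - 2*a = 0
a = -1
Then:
No Solution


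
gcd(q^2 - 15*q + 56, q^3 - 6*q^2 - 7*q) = q - 7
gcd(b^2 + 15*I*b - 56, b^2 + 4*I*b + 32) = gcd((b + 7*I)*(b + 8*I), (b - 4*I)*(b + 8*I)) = b + 8*I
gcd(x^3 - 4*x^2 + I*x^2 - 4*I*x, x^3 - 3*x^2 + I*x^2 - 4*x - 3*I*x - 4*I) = x^2 + x*(-4 + I) - 4*I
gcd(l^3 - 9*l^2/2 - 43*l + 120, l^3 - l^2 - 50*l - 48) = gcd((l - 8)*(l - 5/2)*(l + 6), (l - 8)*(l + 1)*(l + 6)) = l^2 - 2*l - 48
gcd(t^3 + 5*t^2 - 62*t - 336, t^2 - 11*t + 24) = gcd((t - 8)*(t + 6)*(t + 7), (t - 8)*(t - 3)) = t - 8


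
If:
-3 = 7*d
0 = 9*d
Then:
No Solution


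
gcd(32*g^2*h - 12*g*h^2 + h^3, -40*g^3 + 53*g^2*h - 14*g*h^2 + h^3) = 8*g - h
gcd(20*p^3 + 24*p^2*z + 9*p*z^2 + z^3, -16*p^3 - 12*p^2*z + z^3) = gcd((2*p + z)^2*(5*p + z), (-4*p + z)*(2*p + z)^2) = 4*p^2 + 4*p*z + z^2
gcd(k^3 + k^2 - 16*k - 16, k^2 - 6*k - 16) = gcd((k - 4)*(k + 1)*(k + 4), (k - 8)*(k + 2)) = 1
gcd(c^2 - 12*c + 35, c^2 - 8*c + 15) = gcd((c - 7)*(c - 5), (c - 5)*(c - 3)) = c - 5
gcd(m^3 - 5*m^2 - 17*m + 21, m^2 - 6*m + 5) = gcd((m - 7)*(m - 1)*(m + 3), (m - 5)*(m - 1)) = m - 1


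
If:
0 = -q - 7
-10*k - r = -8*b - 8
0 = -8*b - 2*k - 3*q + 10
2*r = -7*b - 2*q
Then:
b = 308/103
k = 729/206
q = -7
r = -357/103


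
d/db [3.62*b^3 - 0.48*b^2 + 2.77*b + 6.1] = 10.86*b^2 - 0.96*b + 2.77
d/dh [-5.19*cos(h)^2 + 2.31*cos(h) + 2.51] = (10.38*cos(h) - 2.31)*sin(h)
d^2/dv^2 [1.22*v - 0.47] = 0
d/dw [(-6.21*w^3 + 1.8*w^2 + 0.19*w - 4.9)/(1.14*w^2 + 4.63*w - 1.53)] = (-7.0794*w^4 - 57.5046*w^3 + 36.6213*w^2 + 5.664*w + 22.3963)/(1.2996*w^4 + 10.5564*w^3 + 17.9485*w^2 - 14.1678*w + 2.3409)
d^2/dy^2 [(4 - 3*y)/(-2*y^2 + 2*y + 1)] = 4*((7 - 9*y)*(-2*y^2 + 2*y + 1) - 2*(2*y - 1)^2*(3*y - 4))/(-2*y^2 + 2*y + 1)^3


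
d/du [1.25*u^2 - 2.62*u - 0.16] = 2.5*u - 2.62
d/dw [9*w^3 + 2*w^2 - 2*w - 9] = 27*w^2 + 4*w - 2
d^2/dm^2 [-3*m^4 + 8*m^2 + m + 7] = 16 - 36*m^2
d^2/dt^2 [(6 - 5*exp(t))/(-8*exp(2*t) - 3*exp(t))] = 2*(160*exp(3*t) - 828*exp(2*t) - 216*exp(t) - 27)*exp(-t)/(512*exp(3*t) + 576*exp(2*t) + 216*exp(t) + 27)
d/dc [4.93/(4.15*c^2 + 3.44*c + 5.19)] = (-40.919*c - 16.9592)/(4.15*c^2 + 3.44*c + 5.19)^2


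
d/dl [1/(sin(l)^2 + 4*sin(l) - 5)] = -2*(sin(l) + 2)*cos(l)/(sin(l)^2 + 4*sin(l) - 5)^2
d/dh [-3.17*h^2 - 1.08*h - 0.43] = -6.34*h - 1.08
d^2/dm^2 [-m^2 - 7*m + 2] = -2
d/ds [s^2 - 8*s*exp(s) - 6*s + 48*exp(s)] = -8*s*exp(s) + 2*s + 40*exp(s) - 6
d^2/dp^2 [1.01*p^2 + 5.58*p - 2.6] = 2.02000000000000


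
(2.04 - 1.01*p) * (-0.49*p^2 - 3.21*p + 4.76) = 0.4949*p^3 + 2.2425*p^2 - 11.356*p + 9.7104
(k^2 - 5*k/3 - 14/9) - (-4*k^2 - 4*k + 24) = 5*k^2 + 7*k/3 - 230/9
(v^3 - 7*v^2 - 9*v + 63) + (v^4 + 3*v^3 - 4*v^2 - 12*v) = v^4 + 4*v^3 - 11*v^2 - 21*v + 63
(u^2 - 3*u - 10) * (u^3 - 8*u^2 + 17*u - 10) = u^5 - 11*u^4 + 31*u^3 + 19*u^2 - 140*u + 100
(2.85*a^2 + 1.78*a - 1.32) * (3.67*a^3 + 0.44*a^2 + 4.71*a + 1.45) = 10.4595*a^5 + 7.7866*a^4 + 9.3623*a^3 + 11.9355*a^2 - 3.6362*a - 1.914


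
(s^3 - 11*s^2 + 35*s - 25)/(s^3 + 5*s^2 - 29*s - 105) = (s^2 - 6*s + 5)/(s^2 + 10*s + 21)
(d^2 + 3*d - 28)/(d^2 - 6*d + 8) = (d + 7)/(d - 2)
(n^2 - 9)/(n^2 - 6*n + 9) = (n + 3)/(n - 3)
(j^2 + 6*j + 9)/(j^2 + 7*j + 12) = (j + 3)/(j + 4)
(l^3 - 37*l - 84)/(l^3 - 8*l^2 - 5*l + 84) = (l + 4)/(l - 4)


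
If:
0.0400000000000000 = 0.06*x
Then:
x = 0.67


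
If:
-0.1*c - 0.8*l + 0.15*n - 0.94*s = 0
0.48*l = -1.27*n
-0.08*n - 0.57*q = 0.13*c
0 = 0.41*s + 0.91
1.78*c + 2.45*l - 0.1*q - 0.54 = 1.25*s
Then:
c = -5.40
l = 3.07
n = -1.16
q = 1.39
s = -2.22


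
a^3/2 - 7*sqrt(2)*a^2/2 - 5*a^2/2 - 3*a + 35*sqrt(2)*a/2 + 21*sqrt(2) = (a/2 + 1/2)*(a - 6)*(a - 7*sqrt(2))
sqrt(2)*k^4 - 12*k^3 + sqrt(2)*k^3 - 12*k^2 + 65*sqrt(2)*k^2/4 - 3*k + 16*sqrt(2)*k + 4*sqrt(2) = (k + 1/2)*(k - 4*sqrt(2))*(k - 2*sqrt(2))*(sqrt(2)*k + sqrt(2)/2)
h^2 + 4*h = h*(h + 4)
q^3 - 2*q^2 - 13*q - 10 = (q - 5)*(q + 1)*(q + 2)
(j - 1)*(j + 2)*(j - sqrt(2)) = j^3 - sqrt(2)*j^2 + j^2 - 2*j - sqrt(2)*j + 2*sqrt(2)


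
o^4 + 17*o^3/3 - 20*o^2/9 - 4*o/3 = o*(o - 2/3)*(o + 1/3)*(o + 6)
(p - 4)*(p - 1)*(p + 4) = p^3 - p^2 - 16*p + 16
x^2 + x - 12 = (x - 3)*(x + 4)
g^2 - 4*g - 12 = (g - 6)*(g + 2)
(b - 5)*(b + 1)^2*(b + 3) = b^4 - 18*b^2 - 32*b - 15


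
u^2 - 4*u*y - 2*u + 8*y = (u - 2)*(u - 4*y)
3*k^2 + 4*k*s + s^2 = (k + s)*(3*k + s)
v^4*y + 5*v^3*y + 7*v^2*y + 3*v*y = v*(v + 1)*(v + 3)*(v*y + y)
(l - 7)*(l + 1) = l^2 - 6*l - 7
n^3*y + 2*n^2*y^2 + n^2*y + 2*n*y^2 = n*(n + 2*y)*(n*y + y)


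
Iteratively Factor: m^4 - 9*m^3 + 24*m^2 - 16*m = (m)*(m^3 - 9*m^2 + 24*m - 16) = m*(m - 4)*(m^2 - 5*m + 4) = m*(m - 4)^2*(m - 1)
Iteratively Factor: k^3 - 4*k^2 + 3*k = (k)*(k^2 - 4*k + 3) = k*(k - 3)*(k - 1)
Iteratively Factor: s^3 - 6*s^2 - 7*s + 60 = (s - 4)*(s^2 - 2*s - 15) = (s - 4)*(s + 3)*(s - 5)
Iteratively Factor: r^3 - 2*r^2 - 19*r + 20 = (r - 5)*(r^2 + 3*r - 4) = (r - 5)*(r - 1)*(r + 4)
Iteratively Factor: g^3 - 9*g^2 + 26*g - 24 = (g - 2)*(g^2 - 7*g + 12) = (g - 4)*(g - 2)*(g - 3)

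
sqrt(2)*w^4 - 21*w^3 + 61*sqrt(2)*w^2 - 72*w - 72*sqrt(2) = (w - 6*sqrt(2))*(w - 3*sqrt(2))*(w - 2*sqrt(2))*(sqrt(2)*w + 1)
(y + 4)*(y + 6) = y^2 + 10*y + 24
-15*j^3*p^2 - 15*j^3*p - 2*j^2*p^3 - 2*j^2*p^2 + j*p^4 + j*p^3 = p*(-5*j + p)*(3*j + p)*(j*p + j)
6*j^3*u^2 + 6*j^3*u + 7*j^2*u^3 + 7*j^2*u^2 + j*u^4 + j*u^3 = u*(j + u)*(6*j + u)*(j*u + j)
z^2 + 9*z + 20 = (z + 4)*(z + 5)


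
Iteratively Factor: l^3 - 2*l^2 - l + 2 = (l - 1)*(l^2 - l - 2) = (l - 1)*(l + 1)*(l - 2)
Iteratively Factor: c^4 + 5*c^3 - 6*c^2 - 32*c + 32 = (c + 4)*(c^3 + c^2 - 10*c + 8) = (c + 4)^2*(c^2 - 3*c + 2) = (c - 1)*(c + 4)^2*(c - 2)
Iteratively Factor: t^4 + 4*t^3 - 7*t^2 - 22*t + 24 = (t + 3)*(t^3 + t^2 - 10*t + 8) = (t - 1)*(t + 3)*(t^2 + 2*t - 8) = (t - 2)*(t - 1)*(t + 3)*(t + 4)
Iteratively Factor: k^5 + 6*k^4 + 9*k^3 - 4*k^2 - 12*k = (k - 1)*(k^4 + 7*k^3 + 16*k^2 + 12*k) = (k - 1)*(k + 2)*(k^3 + 5*k^2 + 6*k) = k*(k - 1)*(k + 2)*(k^2 + 5*k + 6) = k*(k - 1)*(k + 2)*(k + 3)*(k + 2)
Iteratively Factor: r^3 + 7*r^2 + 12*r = (r + 3)*(r^2 + 4*r) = r*(r + 3)*(r + 4)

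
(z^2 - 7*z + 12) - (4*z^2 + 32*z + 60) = -3*z^2 - 39*z - 48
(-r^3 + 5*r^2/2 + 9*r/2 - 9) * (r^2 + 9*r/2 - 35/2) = -r^5 - 2*r^4 + 133*r^3/4 - 65*r^2/2 - 477*r/4 + 315/2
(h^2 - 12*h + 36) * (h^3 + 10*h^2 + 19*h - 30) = h^5 - 2*h^4 - 65*h^3 + 102*h^2 + 1044*h - 1080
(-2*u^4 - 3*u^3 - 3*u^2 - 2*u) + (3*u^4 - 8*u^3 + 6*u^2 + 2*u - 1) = u^4 - 11*u^3 + 3*u^2 - 1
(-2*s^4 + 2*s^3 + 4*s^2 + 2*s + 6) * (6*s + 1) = -12*s^5 + 10*s^4 + 26*s^3 + 16*s^2 + 38*s + 6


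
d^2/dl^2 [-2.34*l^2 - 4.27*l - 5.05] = -4.68000000000000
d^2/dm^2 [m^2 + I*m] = 2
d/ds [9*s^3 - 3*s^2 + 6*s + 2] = 27*s^2 - 6*s + 6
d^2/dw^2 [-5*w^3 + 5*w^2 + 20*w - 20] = 10 - 30*w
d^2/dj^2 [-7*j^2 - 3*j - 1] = -14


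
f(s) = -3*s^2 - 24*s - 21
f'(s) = -6*s - 24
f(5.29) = -231.91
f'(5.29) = -55.74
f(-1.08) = 1.42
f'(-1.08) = -17.52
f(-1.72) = 11.40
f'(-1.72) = -13.68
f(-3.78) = 26.85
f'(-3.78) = -1.32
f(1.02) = -48.60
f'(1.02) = -30.12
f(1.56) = -65.74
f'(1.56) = -33.36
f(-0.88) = -2.20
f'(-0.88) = -18.72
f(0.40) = -31.08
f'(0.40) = -26.40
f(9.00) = -480.00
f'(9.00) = -78.00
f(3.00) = -120.00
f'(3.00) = -42.00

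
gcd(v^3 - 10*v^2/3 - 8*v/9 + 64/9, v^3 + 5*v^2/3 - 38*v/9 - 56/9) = v^2 - 2*v/3 - 8/3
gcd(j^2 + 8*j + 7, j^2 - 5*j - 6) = j + 1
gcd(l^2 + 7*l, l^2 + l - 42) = l + 7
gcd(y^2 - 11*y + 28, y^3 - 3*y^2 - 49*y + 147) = y - 7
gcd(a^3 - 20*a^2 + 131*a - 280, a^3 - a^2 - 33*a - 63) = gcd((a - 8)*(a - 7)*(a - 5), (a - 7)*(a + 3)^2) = a - 7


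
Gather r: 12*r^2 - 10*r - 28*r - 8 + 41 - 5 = 12*r^2 - 38*r + 28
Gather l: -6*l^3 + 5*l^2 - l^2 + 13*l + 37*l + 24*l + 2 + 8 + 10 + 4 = -6*l^3 + 4*l^2 + 74*l + 24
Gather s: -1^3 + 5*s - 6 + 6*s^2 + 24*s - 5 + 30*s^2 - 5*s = 36*s^2 + 24*s - 12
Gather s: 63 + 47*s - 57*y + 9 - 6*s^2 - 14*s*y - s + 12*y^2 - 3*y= -6*s^2 + s*(46 - 14*y) + 12*y^2 - 60*y + 72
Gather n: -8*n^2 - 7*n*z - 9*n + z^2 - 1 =-8*n^2 + n*(-7*z - 9) + z^2 - 1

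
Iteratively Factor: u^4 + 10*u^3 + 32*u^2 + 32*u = (u + 4)*(u^3 + 6*u^2 + 8*u) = (u + 2)*(u + 4)*(u^2 + 4*u) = (u + 2)*(u + 4)^2*(u)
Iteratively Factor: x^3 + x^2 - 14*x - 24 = (x - 4)*(x^2 + 5*x + 6) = (x - 4)*(x + 2)*(x + 3)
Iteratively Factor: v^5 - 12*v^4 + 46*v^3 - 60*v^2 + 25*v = (v - 1)*(v^4 - 11*v^3 + 35*v^2 - 25*v) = (v - 5)*(v - 1)*(v^3 - 6*v^2 + 5*v) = (v - 5)*(v - 1)^2*(v^2 - 5*v) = v*(v - 5)*(v - 1)^2*(v - 5)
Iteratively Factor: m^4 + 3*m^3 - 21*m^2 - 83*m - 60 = (m + 3)*(m^3 - 21*m - 20) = (m + 1)*(m + 3)*(m^2 - m - 20) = (m + 1)*(m + 3)*(m + 4)*(m - 5)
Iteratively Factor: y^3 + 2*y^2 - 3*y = (y - 1)*(y^2 + 3*y) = (y - 1)*(y + 3)*(y)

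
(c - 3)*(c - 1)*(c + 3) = c^3 - c^2 - 9*c + 9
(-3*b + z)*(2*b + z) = -6*b^2 - b*z + z^2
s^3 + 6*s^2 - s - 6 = (s - 1)*(s + 1)*(s + 6)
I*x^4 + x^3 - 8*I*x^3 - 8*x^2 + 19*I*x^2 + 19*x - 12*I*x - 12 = (x - 4)*(x - 3)*(x - I)*(I*x - I)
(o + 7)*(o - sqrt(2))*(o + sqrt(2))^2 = o^4 + sqrt(2)*o^3 + 7*o^3 - 2*o^2 + 7*sqrt(2)*o^2 - 14*o - 2*sqrt(2)*o - 14*sqrt(2)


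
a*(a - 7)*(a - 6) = a^3 - 13*a^2 + 42*a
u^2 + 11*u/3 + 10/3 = (u + 5/3)*(u + 2)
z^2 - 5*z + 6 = (z - 3)*(z - 2)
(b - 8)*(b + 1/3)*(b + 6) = b^3 - 5*b^2/3 - 146*b/3 - 16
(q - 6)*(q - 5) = q^2 - 11*q + 30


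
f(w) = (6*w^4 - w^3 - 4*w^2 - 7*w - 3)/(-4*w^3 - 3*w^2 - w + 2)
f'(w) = (12*w^2 + 6*w + 1)*(6*w^4 - w^3 - 4*w^2 - 7*w - 3)/(-4*w^3 - 3*w^2 - w + 2)^2 + (24*w^3 - 3*w^2 - 8*w - 7)/(-4*w^3 - 3*w^2 - w + 2)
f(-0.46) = -0.12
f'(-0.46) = -2.88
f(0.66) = 7.62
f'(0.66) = -63.53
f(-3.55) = 6.61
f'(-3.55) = -1.54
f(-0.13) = -1.03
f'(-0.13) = -3.11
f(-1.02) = 1.82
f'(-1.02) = -3.39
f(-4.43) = 7.95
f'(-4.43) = -1.52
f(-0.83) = 1.14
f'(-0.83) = -3.69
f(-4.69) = 8.34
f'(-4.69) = -1.52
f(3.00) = -2.93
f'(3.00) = -1.60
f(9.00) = -12.08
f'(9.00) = -1.51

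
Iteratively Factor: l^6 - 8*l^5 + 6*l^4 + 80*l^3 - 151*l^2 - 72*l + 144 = (l + 3)*(l^5 - 11*l^4 + 39*l^3 - 37*l^2 - 40*l + 48) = (l - 4)*(l + 3)*(l^4 - 7*l^3 + 11*l^2 + 7*l - 12) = (l - 4)^2*(l + 3)*(l^3 - 3*l^2 - l + 3) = (l - 4)^2*(l - 1)*(l + 3)*(l^2 - 2*l - 3) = (l - 4)^2*(l - 3)*(l - 1)*(l + 3)*(l + 1)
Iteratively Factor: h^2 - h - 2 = (h - 2)*(h + 1)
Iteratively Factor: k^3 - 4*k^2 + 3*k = (k - 3)*(k^2 - k) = (k - 3)*(k - 1)*(k)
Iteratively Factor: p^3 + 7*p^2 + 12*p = (p + 3)*(p^2 + 4*p) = p*(p + 3)*(p + 4)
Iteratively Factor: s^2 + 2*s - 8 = (s - 2)*(s + 4)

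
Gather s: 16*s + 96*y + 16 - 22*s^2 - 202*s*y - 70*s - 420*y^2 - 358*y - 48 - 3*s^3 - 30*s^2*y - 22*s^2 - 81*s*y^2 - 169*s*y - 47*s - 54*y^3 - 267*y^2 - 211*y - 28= -3*s^3 + s^2*(-30*y - 44) + s*(-81*y^2 - 371*y - 101) - 54*y^3 - 687*y^2 - 473*y - 60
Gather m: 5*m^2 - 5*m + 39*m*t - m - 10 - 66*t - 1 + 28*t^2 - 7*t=5*m^2 + m*(39*t - 6) + 28*t^2 - 73*t - 11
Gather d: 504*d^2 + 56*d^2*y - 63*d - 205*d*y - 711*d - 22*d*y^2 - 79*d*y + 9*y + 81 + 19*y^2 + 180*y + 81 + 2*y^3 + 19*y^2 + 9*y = d^2*(56*y + 504) + d*(-22*y^2 - 284*y - 774) + 2*y^3 + 38*y^2 + 198*y + 162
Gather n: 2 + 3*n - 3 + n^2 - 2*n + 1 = n^2 + n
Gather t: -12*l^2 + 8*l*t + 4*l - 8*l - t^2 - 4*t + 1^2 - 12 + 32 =-12*l^2 - 4*l - t^2 + t*(8*l - 4) + 21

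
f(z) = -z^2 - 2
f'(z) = -2*z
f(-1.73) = -4.99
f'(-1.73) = 3.46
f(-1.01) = -3.02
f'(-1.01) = 2.02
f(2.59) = -8.71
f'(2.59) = -5.18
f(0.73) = -2.53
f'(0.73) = -1.46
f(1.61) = -4.59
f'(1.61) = -3.22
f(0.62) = -2.38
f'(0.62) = -1.24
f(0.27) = -2.07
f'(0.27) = -0.54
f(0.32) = -2.10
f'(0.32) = -0.64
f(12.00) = -146.00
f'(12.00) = -24.00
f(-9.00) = -83.00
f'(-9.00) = 18.00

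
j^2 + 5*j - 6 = (j - 1)*(j + 6)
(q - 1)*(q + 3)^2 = q^3 + 5*q^2 + 3*q - 9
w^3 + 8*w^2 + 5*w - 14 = (w - 1)*(w + 2)*(w + 7)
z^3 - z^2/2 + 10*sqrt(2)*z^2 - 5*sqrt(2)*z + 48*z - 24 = (z - 1/2)*(z + 4*sqrt(2))*(z + 6*sqrt(2))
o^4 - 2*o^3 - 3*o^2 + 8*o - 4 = (o - 2)*(o - 1)^2*(o + 2)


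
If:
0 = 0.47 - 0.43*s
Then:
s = 1.09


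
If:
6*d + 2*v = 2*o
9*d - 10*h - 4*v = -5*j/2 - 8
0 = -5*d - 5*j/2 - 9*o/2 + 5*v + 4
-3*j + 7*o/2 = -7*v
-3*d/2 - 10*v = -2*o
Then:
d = 256/2041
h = 10778/10205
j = 1400/2041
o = 912/2041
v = 144/2041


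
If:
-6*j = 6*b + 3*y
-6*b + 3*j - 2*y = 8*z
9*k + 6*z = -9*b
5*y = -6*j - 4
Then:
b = 14/39 - 16*z/39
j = 40*z/39 + 4/39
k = -10*z/39 - 14/39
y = -16*z/13 - 12/13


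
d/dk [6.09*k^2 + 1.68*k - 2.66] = 12.18*k + 1.68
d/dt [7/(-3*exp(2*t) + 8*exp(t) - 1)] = (42*exp(t) - 56)*exp(t)/(3*exp(2*t) - 8*exp(t) + 1)^2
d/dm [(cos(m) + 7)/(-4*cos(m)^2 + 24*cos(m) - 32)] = (sin(m)^2 - 14*cos(m) + 49)*sin(m)/(4*(cos(m)^2 - 6*cos(m) + 8)^2)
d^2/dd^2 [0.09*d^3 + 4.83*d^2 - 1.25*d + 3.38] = 0.54*d + 9.66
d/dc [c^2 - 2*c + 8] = 2*c - 2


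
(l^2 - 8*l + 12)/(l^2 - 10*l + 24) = (l - 2)/(l - 4)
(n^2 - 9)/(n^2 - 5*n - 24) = (n - 3)/(n - 8)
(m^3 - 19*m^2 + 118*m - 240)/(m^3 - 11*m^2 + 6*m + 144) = (m - 5)/(m + 3)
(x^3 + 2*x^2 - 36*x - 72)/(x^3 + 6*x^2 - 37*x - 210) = (x^2 + 8*x + 12)/(x^2 + 12*x + 35)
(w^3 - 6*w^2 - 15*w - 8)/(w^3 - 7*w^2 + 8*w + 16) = (w^2 - 7*w - 8)/(w^2 - 8*w + 16)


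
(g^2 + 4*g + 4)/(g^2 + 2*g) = (g + 2)/g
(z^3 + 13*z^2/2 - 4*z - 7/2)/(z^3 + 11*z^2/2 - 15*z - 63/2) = (2*z^2 - z - 1)/(2*z^2 - 3*z - 9)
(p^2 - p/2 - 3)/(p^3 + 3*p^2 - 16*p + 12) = (p + 3/2)/(p^2 + 5*p - 6)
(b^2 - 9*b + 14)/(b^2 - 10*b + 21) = (b - 2)/(b - 3)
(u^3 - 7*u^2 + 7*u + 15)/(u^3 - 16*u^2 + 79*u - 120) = (u + 1)/(u - 8)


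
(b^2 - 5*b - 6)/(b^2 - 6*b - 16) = (-b^2 + 5*b + 6)/(-b^2 + 6*b + 16)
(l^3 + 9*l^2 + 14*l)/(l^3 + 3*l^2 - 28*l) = (l + 2)/(l - 4)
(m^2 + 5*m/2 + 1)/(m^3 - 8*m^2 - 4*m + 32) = (m + 1/2)/(m^2 - 10*m + 16)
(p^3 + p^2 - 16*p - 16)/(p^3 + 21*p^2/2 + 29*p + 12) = 2*(p^2 - 3*p - 4)/(2*p^2 + 13*p + 6)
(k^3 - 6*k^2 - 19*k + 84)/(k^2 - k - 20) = (k^2 - 10*k + 21)/(k - 5)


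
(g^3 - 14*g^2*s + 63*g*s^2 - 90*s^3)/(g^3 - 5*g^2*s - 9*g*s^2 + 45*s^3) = (g - 6*s)/(g + 3*s)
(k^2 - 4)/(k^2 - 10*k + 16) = (k + 2)/(k - 8)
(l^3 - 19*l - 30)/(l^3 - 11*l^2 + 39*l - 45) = (l^2 + 5*l + 6)/(l^2 - 6*l + 9)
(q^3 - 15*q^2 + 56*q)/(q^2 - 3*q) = (q^2 - 15*q + 56)/(q - 3)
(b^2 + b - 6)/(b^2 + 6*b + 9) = (b - 2)/(b + 3)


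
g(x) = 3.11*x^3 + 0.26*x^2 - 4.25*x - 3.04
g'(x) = 9.33*x^2 + 0.52*x - 4.25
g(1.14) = -2.94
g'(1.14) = 8.47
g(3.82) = 157.88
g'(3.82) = 133.88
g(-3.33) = -100.84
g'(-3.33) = 97.48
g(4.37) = 242.89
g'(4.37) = 176.20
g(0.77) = -4.74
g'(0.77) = 1.68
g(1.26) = -1.76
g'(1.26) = 11.22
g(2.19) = 21.57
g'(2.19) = 41.64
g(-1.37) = -4.73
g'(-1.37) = 12.55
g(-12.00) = -5288.68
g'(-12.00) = 1333.03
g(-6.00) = -639.94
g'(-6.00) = 328.51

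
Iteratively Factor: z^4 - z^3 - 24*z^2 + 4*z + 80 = (z + 2)*(z^3 - 3*z^2 - 18*z + 40) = (z - 2)*(z + 2)*(z^2 - z - 20) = (z - 5)*(z - 2)*(z + 2)*(z + 4)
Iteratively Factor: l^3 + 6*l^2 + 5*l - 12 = (l - 1)*(l^2 + 7*l + 12) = (l - 1)*(l + 4)*(l + 3)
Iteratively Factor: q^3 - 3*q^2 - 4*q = (q - 4)*(q^2 + q) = q*(q - 4)*(q + 1)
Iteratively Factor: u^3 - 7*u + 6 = (u - 1)*(u^2 + u - 6) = (u - 2)*(u - 1)*(u + 3)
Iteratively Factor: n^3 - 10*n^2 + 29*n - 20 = (n - 1)*(n^2 - 9*n + 20) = (n - 5)*(n - 1)*(n - 4)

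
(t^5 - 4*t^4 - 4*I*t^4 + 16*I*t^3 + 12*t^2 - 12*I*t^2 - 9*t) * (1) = t^5 - 4*t^4 - 4*I*t^4 + 16*I*t^3 + 12*t^2 - 12*I*t^2 - 9*t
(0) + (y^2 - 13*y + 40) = y^2 - 13*y + 40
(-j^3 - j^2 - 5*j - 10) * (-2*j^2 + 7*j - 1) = 2*j^5 - 5*j^4 + 4*j^3 - 14*j^2 - 65*j + 10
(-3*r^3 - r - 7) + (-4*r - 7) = -3*r^3 - 5*r - 14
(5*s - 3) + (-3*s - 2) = 2*s - 5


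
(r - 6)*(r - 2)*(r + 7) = r^3 - r^2 - 44*r + 84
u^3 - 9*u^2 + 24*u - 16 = (u - 4)^2*(u - 1)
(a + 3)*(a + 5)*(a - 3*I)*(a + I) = a^4 + 8*a^3 - 2*I*a^3 + 18*a^2 - 16*I*a^2 + 24*a - 30*I*a + 45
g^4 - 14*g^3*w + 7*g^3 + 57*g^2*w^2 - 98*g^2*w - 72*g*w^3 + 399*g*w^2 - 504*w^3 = (g + 7)*(g - 8*w)*(g - 3*w)^2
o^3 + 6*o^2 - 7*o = o*(o - 1)*(o + 7)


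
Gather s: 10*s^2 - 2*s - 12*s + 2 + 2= 10*s^2 - 14*s + 4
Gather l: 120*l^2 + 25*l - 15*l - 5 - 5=120*l^2 + 10*l - 10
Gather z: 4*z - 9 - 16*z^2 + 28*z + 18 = -16*z^2 + 32*z + 9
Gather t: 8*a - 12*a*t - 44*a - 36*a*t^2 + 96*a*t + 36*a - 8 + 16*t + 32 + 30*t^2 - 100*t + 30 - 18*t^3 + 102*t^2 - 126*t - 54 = -18*t^3 + t^2*(132 - 36*a) + t*(84*a - 210)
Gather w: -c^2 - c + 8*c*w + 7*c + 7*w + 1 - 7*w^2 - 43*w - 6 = -c^2 + 6*c - 7*w^2 + w*(8*c - 36) - 5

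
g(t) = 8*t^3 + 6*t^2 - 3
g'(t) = 24*t^2 + 12*t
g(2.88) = 237.87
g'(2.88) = 233.63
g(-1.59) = -19.99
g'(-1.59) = 41.59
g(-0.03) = -2.99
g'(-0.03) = -0.34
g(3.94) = 579.45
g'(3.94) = 419.85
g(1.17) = 18.03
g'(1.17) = 46.89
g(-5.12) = -919.46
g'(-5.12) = 567.71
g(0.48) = -0.73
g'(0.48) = 11.29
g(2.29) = 124.54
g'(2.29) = 153.34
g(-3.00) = -165.00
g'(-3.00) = 180.00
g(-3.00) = -165.00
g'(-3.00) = 180.00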